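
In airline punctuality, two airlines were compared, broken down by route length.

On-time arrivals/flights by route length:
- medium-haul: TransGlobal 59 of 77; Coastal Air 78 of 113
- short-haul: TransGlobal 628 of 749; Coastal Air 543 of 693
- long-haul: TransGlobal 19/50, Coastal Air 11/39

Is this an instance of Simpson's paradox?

No

Medium-haul: TransGlobal 59/77 = 76.6%, Coastal Air 78/113 = 69.0% → TransGlobal
Short-haul: TransGlobal 628/749 = 83.8%, Coastal Air 543/693 = 78.4% → TransGlobal
Long-haul: TransGlobal 19/50 = 38.0%, Coastal Air 11/39 = 28.2% → TransGlobal
Overall: TransGlobal 706/876 = 80.6%, Coastal Air 632/845 = 74.8% → TransGlobal
TransGlobal wins overall and in every route group — no reversal.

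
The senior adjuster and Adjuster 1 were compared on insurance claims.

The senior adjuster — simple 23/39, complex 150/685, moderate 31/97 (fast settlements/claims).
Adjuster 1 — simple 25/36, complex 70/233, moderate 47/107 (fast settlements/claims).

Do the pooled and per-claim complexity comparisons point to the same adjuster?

Simple: the senior adjuster 23/39 = 59.0%, Adjuster 1 25/36 = 69.4% → Adjuster 1
Complex: the senior adjuster 150/685 = 21.9%, Adjuster 1 70/233 = 30.0% → Adjuster 1
Moderate: the senior adjuster 31/97 = 32.0%, Adjuster 1 47/107 = 43.9% → Adjuster 1
Overall: the senior adjuster 204/821 = 24.8%, Adjuster 1 142/376 = 37.8% → Adjuster 1
Adjuster 1 wins overall and in every claim group — no reversal.

Yes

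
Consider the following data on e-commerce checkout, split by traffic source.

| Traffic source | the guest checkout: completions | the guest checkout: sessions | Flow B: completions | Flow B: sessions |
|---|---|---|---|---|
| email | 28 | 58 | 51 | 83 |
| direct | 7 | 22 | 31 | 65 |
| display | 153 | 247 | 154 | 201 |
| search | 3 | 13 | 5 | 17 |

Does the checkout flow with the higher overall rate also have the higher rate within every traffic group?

Yes

Email: the guest checkout 28/58 = 48.3%, Flow B 51/83 = 61.4% → Flow B
Direct: the guest checkout 7/22 = 31.8%, Flow B 31/65 = 47.7% → Flow B
Display: the guest checkout 153/247 = 61.9%, Flow B 154/201 = 76.6% → Flow B
Search: the guest checkout 3/13 = 23.1%, Flow B 5/17 = 29.4% → Flow B
Overall: the guest checkout 191/340 = 56.2%, Flow B 241/366 = 65.8% → Flow B
Flow B wins overall and in every traffic group — no reversal.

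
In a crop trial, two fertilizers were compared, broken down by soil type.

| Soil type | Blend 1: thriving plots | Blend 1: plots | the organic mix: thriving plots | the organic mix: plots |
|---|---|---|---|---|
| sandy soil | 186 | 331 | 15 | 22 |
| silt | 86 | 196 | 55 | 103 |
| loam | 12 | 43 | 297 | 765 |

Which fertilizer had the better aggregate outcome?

Blend 1

Sandy soil: Blend 1 186/331 = 56.2%, the organic mix 15/22 = 68.2% → the organic mix
Silt: Blend 1 86/196 = 43.9%, the organic mix 55/103 = 53.4% → the organic mix
Loam: Blend 1 12/43 = 27.9%, the organic mix 297/765 = 38.8% → the organic mix
Overall: Blend 1 284/570 = 49.8%, the organic mix 367/890 = 41.2% → Blend 1
(The organic mix wins every soil group but Blend 1 wins overall — the organic mix's plots skew toward the low-rate loam group.)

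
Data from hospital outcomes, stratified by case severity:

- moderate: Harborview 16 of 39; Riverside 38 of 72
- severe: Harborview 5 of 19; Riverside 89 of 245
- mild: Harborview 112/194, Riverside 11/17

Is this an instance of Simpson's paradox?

Yes

Moderate: Harborview 16/39 = 41.0%, Riverside 38/72 = 52.8% → Riverside
Severe: Harborview 5/19 = 26.3%, Riverside 89/245 = 36.3% → Riverside
Mild: Harborview 112/194 = 57.7%, Riverside 11/17 = 64.7% → Riverside
Overall: Harborview 133/252 = 52.8%, Riverside 138/334 = 41.3% → Harborview
Riverside wins each case group but Harborview wins overall — the comparison reverses. Riverside's patients skew toward severe, which has a lower base rate.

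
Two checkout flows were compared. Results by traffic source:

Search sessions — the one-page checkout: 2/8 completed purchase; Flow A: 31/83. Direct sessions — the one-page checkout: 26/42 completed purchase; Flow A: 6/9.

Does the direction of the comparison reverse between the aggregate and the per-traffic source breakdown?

Yes

Search: the one-page checkout 2/8 = 25.0%, Flow A 31/83 = 37.3% → Flow A
Direct: the one-page checkout 26/42 = 61.9%, Flow A 6/9 = 66.7% → Flow A
Overall: the one-page checkout 28/50 = 56.0%, Flow A 37/92 = 40.2% → the one-page checkout
Flow A wins each traffic group but the one-page checkout wins overall — the comparison reverses. Flow A's sessions skew toward search, which has a lower base rate.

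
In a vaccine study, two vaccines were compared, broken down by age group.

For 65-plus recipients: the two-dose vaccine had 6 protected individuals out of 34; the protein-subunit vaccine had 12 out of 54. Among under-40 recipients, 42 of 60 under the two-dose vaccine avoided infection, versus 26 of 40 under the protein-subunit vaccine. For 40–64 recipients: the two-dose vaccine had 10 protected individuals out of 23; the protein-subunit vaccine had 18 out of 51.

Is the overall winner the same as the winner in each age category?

65-plus: the two-dose vaccine 6/34 = 17.6%, the protein-subunit vaccine 12/54 = 22.2% → the protein-subunit vaccine
Under-40: the two-dose vaccine 42/60 = 70.0%, the protein-subunit vaccine 26/40 = 65.0% → the two-dose vaccine
40–64: the two-dose vaccine 10/23 = 43.5%, the protein-subunit vaccine 18/51 = 35.3% → the two-dose vaccine
Overall: the two-dose vaccine 58/117 = 49.6%, the protein-subunit vaccine 56/145 = 38.6% → the two-dose vaccine
Neither sweeps: the two-dose vaccine wins 2 of 3 groups, the protein-subunit vaccine wins 1. The two-dose vaccine wins overall but not every group — no Simpson reversal.

No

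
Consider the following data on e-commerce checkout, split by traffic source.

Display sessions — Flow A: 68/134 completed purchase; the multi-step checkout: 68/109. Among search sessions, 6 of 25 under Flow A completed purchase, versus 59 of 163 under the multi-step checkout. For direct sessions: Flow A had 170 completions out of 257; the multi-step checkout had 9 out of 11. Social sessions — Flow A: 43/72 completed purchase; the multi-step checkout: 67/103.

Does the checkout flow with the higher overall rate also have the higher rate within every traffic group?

No

Display: Flow A 68/134 = 50.7%, the multi-step checkout 68/109 = 62.4% → the multi-step checkout
Search: Flow A 6/25 = 24.0%, the multi-step checkout 59/163 = 36.2% → the multi-step checkout
Direct: Flow A 170/257 = 66.1%, the multi-step checkout 9/11 = 81.8% → the multi-step checkout
Social: Flow A 43/72 = 59.7%, the multi-step checkout 67/103 = 65.0% → the multi-step checkout
Overall: Flow A 287/488 = 58.8%, the multi-step checkout 203/386 = 52.6% → Flow A
The multi-step checkout wins each traffic group but Flow A wins overall — the comparison reverses. The multi-step checkout's sessions skew toward search, which has a lower base rate.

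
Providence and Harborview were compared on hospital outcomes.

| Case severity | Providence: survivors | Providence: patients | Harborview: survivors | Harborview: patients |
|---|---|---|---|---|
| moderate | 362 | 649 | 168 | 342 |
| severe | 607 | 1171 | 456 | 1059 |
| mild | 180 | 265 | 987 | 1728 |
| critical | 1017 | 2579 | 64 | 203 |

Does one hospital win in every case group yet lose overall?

Yes

Moderate: Providence 362/649 = 55.8%, Harborview 168/342 = 49.1% → Providence
Severe: Providence 607/1171 = 51.8%, Harborview 456/1059 = 43.1% → Providence
Mild: Providence 180/265 = 67.9%, Harborview 987/1728 = 57.1% → Providence
Critical: Providence 1017/2579 = 39.4%, Harborview 64/203 = 31.5% → Providence
Overall: Providence 2166/4664 = 46.4%, Harborview 1675/3332 = 50.3% → Harborview
Providence wins each case group but Harborview wins overall — the comparison reverses. Providence's patients skew toward critical, which has a lower base rate.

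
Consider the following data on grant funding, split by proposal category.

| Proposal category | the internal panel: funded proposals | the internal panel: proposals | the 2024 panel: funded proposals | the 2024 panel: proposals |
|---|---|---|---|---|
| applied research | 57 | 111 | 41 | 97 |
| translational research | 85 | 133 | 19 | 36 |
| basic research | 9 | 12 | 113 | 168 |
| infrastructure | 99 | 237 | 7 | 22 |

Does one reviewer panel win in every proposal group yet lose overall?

Yes

Applied research: the internal panel 57/111 = 51.4%, the 2024 panel 41/97 = 42.3% → the internal panel
Translational research: the internal panel 85/133 = 63.9%, the 2024 panel 19/36 = 52.8% → the internal panel
Basic research: the internal panel 9/12 = 75.0%, the 2024 panel 113/168 = 67.3% → the internal panel
Infrastructure: the internal panel 99/237 = 41.8%, the 2024 panel 7/22 = 31.8% → the internal panel
Overall: the internal panel 250/493 = 50.7%, the 2024 panel 180/323 = 55.7% → the 2024 panel
The internal panel wins each proposal group but the 2024 panel wins overall — the comparison reverses. The internal panel's proposals skew toward infrastructure, which has a lower base rate.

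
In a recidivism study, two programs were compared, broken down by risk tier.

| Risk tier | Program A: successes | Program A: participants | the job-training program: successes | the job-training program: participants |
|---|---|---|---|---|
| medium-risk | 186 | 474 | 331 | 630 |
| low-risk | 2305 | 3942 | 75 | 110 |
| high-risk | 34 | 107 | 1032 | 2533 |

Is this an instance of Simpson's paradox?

Medium-risk: Program A 186/474 = 39.2%, the job-training program 331/630 = 52.5% → the job-training program
Low-risk: Program A 2305/3942 = 58.5%, the job-training program 75/110 = 68.2% → the job-training program
High-risk: Program A 34/107 = 31.8%, the job-training program 1032/2533 = 40.7% → the job-training program
Overall: Program A 2525/4523 = 55.8%, the job-training program 1438/3273 = 43.9% → Program A
The job-training program wins each risk group but Program A wins overall — the comparison reverses. The job-training program's participants skew toward high-risk, which has a lower base rate.

Yes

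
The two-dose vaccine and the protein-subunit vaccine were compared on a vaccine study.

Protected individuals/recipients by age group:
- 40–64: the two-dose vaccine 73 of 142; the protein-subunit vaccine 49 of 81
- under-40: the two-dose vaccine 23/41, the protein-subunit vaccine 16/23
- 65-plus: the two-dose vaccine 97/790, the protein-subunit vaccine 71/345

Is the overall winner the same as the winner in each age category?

Yes

40–64: the two-dose vaccine 73/142 = 51.4%, the protein-subunit vaccine 49/81 = 60.5% → the protein-subunit vaccine
Under-40: the two-dose vaccine 23/41 = 56.1%, the protein-subunit vaccine 16/23 = 69.6% → the protein-subunit vaccine
65-plus: the two-dose vaccine 97/790 = 12.3%, the protein-subunit vaccine 71/345 = 20.6% → the protein-subunit vaccine
Overall: the two-dose vaccine 193/973 = 19.8%, the protein-subunit vaccine 136/449 = 30.3% → the protein-subunit vaccine
The protein-subunit vaccine wins overall and in every age group — no reversal.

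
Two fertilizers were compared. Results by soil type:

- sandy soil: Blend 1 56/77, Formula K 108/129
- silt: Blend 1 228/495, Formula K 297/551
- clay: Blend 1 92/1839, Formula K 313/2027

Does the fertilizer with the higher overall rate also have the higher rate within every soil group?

Sandy soil: Blend 1 56/77 = 72.7%, Formula K 108/129 = 83.7% → Formula K
Silt: Blend 1 228/495 = 46.1%, Formula K 297/551 = 53.9% → Formula K
Clay: Blend 1 92/1839 = 5.0%, Formula K 313/2027 = 15.4% → Formula K
Overall: Blend 1 376/2411 = 15.6%, Formula K 718/2707 = 26.5% → Formula K
Formula K wins overall and in every soil group — no reversal.

Yes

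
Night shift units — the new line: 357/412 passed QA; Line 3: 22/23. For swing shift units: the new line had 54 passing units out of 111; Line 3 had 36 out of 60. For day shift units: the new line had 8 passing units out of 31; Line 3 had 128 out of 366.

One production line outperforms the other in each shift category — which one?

Night shift: the new line 357/412 = 86.7%, Line 3 22/23 = 95.7% → Line 3
Swing shift: the new line 54/111 = 48.6%, Line 3 36/60 = 60.0% → Line 3
Day shift: the new line 8/31 = 25.8%, Line 3 128/366 = 35.0% → Line 3
Line 3 has the higher rate in all 3 groups.

Line 3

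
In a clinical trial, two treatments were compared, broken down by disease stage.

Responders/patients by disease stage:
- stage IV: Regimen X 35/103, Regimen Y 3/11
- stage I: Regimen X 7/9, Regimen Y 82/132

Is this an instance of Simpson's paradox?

Yes

Stage IV: Regimen X 35/103 = 34.0%, Regimen Y 3/11 = 27.3% → Regimen X
Stage I: Regimen X 7/9 = 77.8%, Regimen Y 82/132 = 62.1% → Regimen X
Overall: Regimen X 42/112 = 37.5%, Regimen Y 85/143 = 59.4% → Regimen Y
Regimen X wins each disease group but Regimen Y wins overall — the comparison reverses. Regimen X's patients skew toward stage IV, which has a lower base rate.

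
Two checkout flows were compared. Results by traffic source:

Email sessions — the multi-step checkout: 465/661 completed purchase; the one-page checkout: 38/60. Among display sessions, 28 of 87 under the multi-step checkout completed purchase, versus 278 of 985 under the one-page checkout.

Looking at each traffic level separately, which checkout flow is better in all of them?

the multi-step checkout

Email: the multi-step checkout 465/661 = 70.3%, the one-page checkout 38/60 = 63.3% → the multi-step checkout
Display: the multi-step checkout 28/87 = 32.2%, the one-page checkout 278/985 = 28.2% → the multi-step checkout
The multi-step checkout has the higher rate in both groups.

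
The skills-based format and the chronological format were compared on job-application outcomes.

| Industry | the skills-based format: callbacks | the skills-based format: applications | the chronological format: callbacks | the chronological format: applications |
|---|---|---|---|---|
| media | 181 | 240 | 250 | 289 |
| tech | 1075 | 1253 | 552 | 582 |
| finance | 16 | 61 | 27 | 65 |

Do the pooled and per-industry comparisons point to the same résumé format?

Media: the skills-based format 181/240 = 75.4%, the chronological format 250/289 = 86.5% → the chronological format
Tech: the skills-based format 1075/1253 = 85.8%, the chronological format 552/582 = 94.8% → the chronological format
Finance: the skills-based format 16/61 = 26.2%, the chronological format 27/65 = 41.5% → the chronological format
Overall: the skills-based format 1272/1554 = 81.9%, the chronological format 829/936 = 88.6% → the chronological format
The chronological format wins overall and in every industry group — no reversal.

Yes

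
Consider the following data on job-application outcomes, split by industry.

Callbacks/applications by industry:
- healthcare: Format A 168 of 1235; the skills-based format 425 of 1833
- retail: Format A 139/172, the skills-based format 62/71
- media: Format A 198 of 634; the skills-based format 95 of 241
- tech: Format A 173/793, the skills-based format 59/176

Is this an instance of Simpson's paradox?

No

Healthcare: Format A 168/1235 = 13.6%, the skills-based format 425/1833 = 23.2% → the skills-based format
Retail: Format A 139/172 = 80.8%, the skills-based format 62/71 = 87.3% → the skills-based format
Media: Format A 198/634 = 31.2%, the skills-based format 95/241 = 39.4% → the skills-based format
Tech: Format A 173/793 = 21.8%, the skills-based format 59/176 = 33.5% → the skills-based format
Overall: Format A 678/2834 = 23.9%, the skills-based format 641/2321 = 27.6% → the skills-based format
The skills-based format wins overall and in every industry group — no reversal.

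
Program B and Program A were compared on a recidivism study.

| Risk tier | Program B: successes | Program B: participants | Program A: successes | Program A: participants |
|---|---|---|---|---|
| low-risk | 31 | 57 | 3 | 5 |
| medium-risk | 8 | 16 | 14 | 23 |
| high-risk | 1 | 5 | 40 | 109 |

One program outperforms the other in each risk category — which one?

Low-risk: Program B 31/57 = 54.4%, Program A 3/5 = 60.0% → Program A
Medium-risk: Program B 8/16 = 50.0%, Program A 14/23 = 60.9% → Program A
High-risk: Program B 1/5 = 20.0%, Program A 40/109 = 36.7% → Program A
Program A has the higher rate in all 3 groups.

Program A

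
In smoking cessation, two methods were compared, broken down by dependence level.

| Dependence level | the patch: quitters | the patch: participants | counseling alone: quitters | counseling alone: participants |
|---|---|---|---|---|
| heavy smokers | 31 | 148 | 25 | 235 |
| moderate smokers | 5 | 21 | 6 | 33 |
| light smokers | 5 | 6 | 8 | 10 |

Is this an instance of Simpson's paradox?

No

Heavy smokers: the patch 31/148 = 20.9%, counseling alone 25/235 = 10.6% → the patch
Moderate smokers: the patch 5/21 = 23.8%, counseling alone 6/33 = 18.2% → the patch
Light smokers: the patch 5/6 = 83.3%, counseling alone 8/10 = 80.0% → the patch
Overall: the patch 41/175 = 23.4%, counseling alone 39/278 = 14.0% → the patch
The patch wins overall and in every dependence group — no reversal.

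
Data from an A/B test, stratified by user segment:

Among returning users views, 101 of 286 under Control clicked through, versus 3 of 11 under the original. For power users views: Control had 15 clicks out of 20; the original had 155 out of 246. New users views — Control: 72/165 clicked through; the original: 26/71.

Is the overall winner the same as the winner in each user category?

Returning users: Control 101/286 = 35.3%, the original 3/11 = 27.3% → Control
Power users: Control 15/20 = 75.0%, the original 155/246 = 63.0% → Control
New users: Control 72/165 = 43.6%, the original 26/71 = 36.6% → Control
Overall: Control 188/471 = 39.9%, the original 184/328 = 56.1% → the original
Control wins each user group but the original wins overall — the comparison reverses. Control's views skew toward returning users, which has a lower base rate.

No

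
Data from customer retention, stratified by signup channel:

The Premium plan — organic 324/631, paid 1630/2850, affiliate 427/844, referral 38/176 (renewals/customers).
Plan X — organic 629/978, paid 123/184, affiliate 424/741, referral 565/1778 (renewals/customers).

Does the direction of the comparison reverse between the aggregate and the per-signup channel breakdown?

Yes

Organic: the Premium plan 324/631 = 51.3%, Plan X 629/978 = 64.3% → Plan X
Paid: the Premium plan 1630/2850 = 57.2%, Plan X 123/184 = 66.8% → Plan X
Affiliate: the Premium plan 427/844 = 50.6%, Plan X 424/741 = 57.2% → Plan X
Referral: the Premium plan 38/176 = 21.6%, Plan X 565/1778 = 31.8% → Plan X
Overall: the Premium plan 2419/4501 = 53.7%, Plan X 1741/3681 = 47.3% → the Premium plan
Plan X wins each signup group but the Premium plan wins overall — the comparison reverses. Plan X's customers skew toward referral, which has a lower base rate.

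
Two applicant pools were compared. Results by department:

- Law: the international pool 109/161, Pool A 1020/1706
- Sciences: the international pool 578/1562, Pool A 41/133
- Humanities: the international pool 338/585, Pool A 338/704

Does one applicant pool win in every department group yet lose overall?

Law: the international pool 109/161 = 67.7%, Pool A 1020/1706 = 59.8% → the international pool
Sciences: the international pool 578/1562 = 37.0%, Pool A 41/133 = 30.8% → the international pool
Humanities: the international pool 338/585 = 57.8%, Pool A 338/704 = 48.0% → the international pool
Overall: the international pool 1025/2308 = 44.4%, Pool A 1399/2543 = 55.0% → Pool A
The international pool wins each department group but Pool A wins overall — the comparison reverses. The international pool's applicants skew toward Sciences, which has a lower base rate.

Yes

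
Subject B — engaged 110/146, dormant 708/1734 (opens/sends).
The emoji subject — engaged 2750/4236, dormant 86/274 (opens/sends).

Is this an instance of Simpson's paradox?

Engaged: Subject B 110/146 = 75.3%, the emoji subject 2750/4236 = 64.9% → Subject B
Dormant: Subject B 708/1734 = 40.8%, the emoji subject 86/274 = 31.4% → Subject B
Overall: Subject B 818/1880 = 43.5%, the emoji subject 2836/4510 = 62.9% → the emoji subject
Subject B wins each recipient group but the emoji subject wins overall — the comparison reverses. Subject B's sends skew toward dormant, which has a lower base rate.

Yes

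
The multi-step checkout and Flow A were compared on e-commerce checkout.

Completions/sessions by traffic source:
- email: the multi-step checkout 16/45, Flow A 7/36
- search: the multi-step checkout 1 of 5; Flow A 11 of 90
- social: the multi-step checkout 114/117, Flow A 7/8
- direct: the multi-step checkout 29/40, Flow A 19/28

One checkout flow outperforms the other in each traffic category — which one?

Email: the multi-step checkout 16/45 = 35.6%, Flow A 7/36 = 19.4% → the multi-step checkout
Search: the multi-step checkout 1/5 = 20.0%, Flow A 11/90 = 12.2% → the multi-step checkout
Social: the multi-step checkout 114/117 = 97.4%, Flow A 7/8 = 87.5% → the multi-step checkout
Direct: the multi-step checkout 29/40 = 72.5%, Flow A 19/28 = 67.9% → the multi-step checkout
The multi-step checkout has the higher rate in all 4 groups.

the multi-step checkout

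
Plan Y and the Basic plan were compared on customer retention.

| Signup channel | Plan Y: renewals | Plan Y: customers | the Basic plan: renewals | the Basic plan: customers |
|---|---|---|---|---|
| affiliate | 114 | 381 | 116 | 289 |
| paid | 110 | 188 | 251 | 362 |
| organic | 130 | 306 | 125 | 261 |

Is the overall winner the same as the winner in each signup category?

Yes

Affiliate: Plan Y 114/381 = 29.9%, the Basic plan 116/289 = 40.1% → the Basic plan
Paid: Plan Y 110/188 = 58.5%, the Basic plan 251/362 = 69.3% → the Basic plan
Organic: Plan Y 130/306 = 42.5%, the Basic plan 125/261 = 47.9% → the Basic plan
Overall: Plan Y 354/875 = 40.5%, the Basic plan 492/912 = 53.9% → the Basic plan
The Basic plan wins overall and in every signup group — no reversal.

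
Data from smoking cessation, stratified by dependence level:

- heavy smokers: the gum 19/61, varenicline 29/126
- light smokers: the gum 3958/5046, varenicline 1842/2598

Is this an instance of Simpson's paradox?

No

Heavy smokers: the gum 19/61 = 31.1%, varenicline 29/126 = 23.0% → the gum
Light smokers: the gum 3958/5046 = 78.4%, varenicline 1842/2598 = 70.9% → the gum
Overall: the gum 3977/5107 = 77.9%, varenicline 1871/2724 = 68.7% → the gum
The gum wins overall and in every dependence group — no reversal.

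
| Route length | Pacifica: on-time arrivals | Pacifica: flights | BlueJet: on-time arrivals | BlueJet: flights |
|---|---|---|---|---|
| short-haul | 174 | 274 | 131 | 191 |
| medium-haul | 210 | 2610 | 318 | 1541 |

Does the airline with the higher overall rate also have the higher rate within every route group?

Yes

Short-haul: Pacifica 174/274 = 63.5%, BlueJet 131/191 = 68.6% → BlueJet
Medium-haul: Pacifica 210/2610 = 8.0%, BlueJet 318/1541 = 20.6% → BlueJet
Overall: Pacifica 384/2884 = 13.3%, BlueJet 449/1732 = 25.9% → BlueJet
BlueJet wins overall and in every route group — no reversal.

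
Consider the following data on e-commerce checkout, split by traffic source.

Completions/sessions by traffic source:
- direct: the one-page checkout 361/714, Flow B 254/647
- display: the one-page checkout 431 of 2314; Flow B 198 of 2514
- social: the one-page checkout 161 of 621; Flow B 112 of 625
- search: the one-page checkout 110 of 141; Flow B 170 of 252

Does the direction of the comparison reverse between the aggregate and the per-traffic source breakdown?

Direct: the one-page checkout 361/714 = 50.6%, Flow B 254/647 = 39.3% → the one-page checkout
Display: the one-page checkout 431/2314 = 18.6%, Flow B 198/2514 = 7.9% → the one-page checkout
Social: the one-page checkout 161/621 = 25.9%, Flow B 112/625 = 17.9% → the one-page checkout
Search: the one-page checkout 110/141 = 78.0%, Flow B 170/252 = 67.5% → the one-page checkout
Overall: the one-page checkout 1063/3790 = 28.0%, Flow B 734/4038 = 18.2% → the one-page checkout
The one-page checkout wins overall and in every traffic group — no reversal.

No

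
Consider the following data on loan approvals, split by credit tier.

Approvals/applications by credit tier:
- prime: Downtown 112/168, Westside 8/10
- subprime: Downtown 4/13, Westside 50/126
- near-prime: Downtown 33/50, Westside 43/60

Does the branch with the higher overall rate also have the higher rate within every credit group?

Prime: Downtown 112/168 = 66.7%, Westside 8/10 = 80.0% → Westside
Subprime: Downtown 4/13 = 30.8%, Westside 50/126 = 39.7% → Westside
Near-prime: Downtown 33/50 = 66.0%, Westside 43/60 = 71.7% → Westside
Overall: Downtown 149/231 = 64.5%, Westside 101/196 = 51.5% → Downtown
Westside wins each credit group but Downtown wins overall — the comparison reverses. Westside's applications skew toward subprime, which has a lower base rate.

No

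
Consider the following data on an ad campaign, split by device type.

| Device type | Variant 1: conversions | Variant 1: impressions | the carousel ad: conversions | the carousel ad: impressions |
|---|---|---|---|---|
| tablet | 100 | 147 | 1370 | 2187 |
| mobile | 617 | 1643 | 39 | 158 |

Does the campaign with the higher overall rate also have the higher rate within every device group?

No

Tablet: Variant 1 100/147 = 68.0%, the carousel ad 1370/2187 = 62.6% → Variant 1
Mobile: Variant 1 617/1643 = 37.6%, the carousel ad 39/158 = 24.7% → Variant 1
Overall: Variant 1 717/1790 = 40.1%, the carousel ad 1409/2345 = 60.1% → the carousel ad
Variant 1 wins each device group but the carousel ad wins overall — the comparison reverses. Variant 1's impressions skew toward mobile, which has a lower base rate.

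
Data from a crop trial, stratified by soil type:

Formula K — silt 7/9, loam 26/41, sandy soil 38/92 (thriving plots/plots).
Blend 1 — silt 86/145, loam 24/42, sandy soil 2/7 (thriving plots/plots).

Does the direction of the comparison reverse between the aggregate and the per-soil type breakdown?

Yes

Silt: Formula K 7/9 = 77.8%, Blend 1 86/145 = 59.3% → Formula K
Loam: Formula K 26/41 = 63.4%, Blend 1 24/42 = 57.1% → Formula K
Sandy soil: Formula K 38/92 = 41.3%, Blend 1 2/7 = 28.6% → Formula K
Overall: Formula K 71/142 = 50.0%, Blend 1 112/194 = 57.7% → Blend 1
Formula K wins each soil group but Blend 1 wins overall — the comparison reverses. Formula K's plots skew toward sandy soil, which has a lower base rate.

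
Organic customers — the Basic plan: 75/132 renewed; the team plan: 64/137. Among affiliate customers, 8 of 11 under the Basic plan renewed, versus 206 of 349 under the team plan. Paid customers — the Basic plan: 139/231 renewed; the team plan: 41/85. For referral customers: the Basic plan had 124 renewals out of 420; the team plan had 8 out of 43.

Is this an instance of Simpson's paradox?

Yes

Organic: the Basic plan 75/132 = 56.8%, the team plan 64/137 = 46.7% → the Basic plan
Affiliate: the Basic plan 8/11 = 72.7%, the team plan 206/349 = 59.0% → the Basic plan
Paid: the Basic plan 139/231 = 60.2%, the team plan 41/85 = 48.2% → the Basic plan
Referral: the Basic plan 124/420 = 29.5%, the team plan 8/43 = 18.6% → the Basic plan
Overall: the Basic plan 346/794 = 43.6%, the team plan 319/614 = 52.0% → the team plan
The Basic plan wins each signup group but the team plan wins overall — the comparison reverses. The Basic plan's customers skew toward referral, which has a lower base rate.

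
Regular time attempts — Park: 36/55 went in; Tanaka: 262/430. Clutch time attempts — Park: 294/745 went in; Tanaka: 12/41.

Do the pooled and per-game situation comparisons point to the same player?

No

Regular time: Park 36/55 = 65.5%, Tanaka 262/430 = 60.9% → Park
Clutch time: Park 294/745 = 39.5%, Tanaka 12/41 = 29.3% → Park
Overall: Park 330/800 = 41.2%, Tanaka 274/471 = 58.2% → Tanaka
Park wins each game group but Tanaka wins overall — the comparison reverses. Park's attempts skew toward clutch time, which has a lower base rate.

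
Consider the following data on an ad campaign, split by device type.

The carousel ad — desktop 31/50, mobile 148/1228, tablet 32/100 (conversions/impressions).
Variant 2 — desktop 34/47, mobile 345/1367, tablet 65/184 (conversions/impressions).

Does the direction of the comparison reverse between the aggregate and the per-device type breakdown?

No

Desktop: the carousel ad 31/50 = 62.0%, Variant 2 34/47 = 72.3% → Variant 2
Mobile: the carousel ad 148/1228 = 12.1%, Variant 2 345/1367 = 25.2% → Variant 2
Tablet: the carousel ad 32/100 = 32.0%, Variant 2 65/184 = 35.3% → Variant 2
Overall: the carousel ad 211/1378 = 15.3%, Variant 2 444/1598 = 27.8% → Variant 2
Variant 2 wins overall and in every device group — no reversal.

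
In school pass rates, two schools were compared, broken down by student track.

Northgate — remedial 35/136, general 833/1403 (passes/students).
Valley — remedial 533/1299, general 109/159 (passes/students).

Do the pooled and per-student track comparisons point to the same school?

Remedial: Northgate 35/136 = 25.7%, Valley 533/1299 = 41.0% → Valley
General: Northgate 833/1403 = 59.4%, Valley 109/159 = 68.6% → Valley
Overall: Northgate 868/1539 = 56.4%, Valley 642/1458 = 44.0% → Northgate
Valley wins each student group but Northgate wins overall — the comparison reverses. Valley's students skew toward remedial, which has a lower base rate.

No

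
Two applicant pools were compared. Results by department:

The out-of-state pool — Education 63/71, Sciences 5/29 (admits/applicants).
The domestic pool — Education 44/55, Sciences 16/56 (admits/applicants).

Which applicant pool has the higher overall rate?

Education: the out-of-state pool 63/71 = 88.7%, the domestic pool 44/55 = 80.0% → the out-of-state pool
Sciences: the out-of-state pool 5/29 = 17.2%, the domestic pool 16/56 = 28.6% → the domestic pool
Overall: the out-of-state pool 68/100 = 68.0%, the domestic pool 60/111 = 54.1% → the out-of-state pool
(Neither sweeps every department group, but the out-of-state pool has the higher pooled rate.)

the out-of-state pool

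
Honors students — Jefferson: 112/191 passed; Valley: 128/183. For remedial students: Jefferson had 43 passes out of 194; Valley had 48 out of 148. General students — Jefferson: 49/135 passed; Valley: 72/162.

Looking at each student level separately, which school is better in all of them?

Honors: Jefferson 112/191 = 58.6%, Valley 128/183 = 69.9% → Valley
Remedial: Jefferson 43/194 = 22.2%, Valley 48/148 = 32.4% → Valley
General: Jefferson 49/135 = 36.3%, Valley 72/162 = 44.4% → Valley
Valley has the higher rate in all 3 groups.

Valley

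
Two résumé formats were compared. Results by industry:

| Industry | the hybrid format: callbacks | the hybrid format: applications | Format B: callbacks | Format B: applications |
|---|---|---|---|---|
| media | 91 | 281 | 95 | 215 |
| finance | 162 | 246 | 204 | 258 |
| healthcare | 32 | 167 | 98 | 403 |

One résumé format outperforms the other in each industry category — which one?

Media: the hybrid format 91/281 = 32.4%, Format B 95/215 = 44.2% → Format B
Finance: the hybrid format 162/246 = 65.9%, Format B 204/258 = 79.1% → Format B
Healthcare: the hybrid format 32/167 = 19.2%, Format B 98/403 = 24.3% → Format B
Format B has the higher rate in all 3 groups.

Format B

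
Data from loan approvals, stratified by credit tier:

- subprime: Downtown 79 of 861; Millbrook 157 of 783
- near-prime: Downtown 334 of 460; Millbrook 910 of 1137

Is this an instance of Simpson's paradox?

No

Subprime: Downtown 79/861 = 9.2%, Millbrook 157/783 = 20.1% → Millbrook
Near-prime: Downtown 334/460 = 72.6%, Millbrook 910/1137 = 80.0% → Millbrook
Overall: Downtown 413/1321 = 31.3%, Millbrook 1067/1920 = 55.6% → Millbrook
Millbrook wins overall and in every credit group — no reversal.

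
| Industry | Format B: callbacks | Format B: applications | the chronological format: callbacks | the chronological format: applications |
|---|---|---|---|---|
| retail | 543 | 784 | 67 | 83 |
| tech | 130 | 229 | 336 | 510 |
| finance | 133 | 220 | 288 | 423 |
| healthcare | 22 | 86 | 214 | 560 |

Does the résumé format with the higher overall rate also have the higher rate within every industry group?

Retail: Format B 543/784 = 69.3%, the chronological format 67/83 = 80.7% → the chronological format
Tech: Format B 130/229 = 56.8%, the chronological format 336/510 = 65.9% → the chronological format
Finance: Format B 133/220 = 60.5%, the chronological format 288/423 = 68.1% → the chronological format
Healthcare: Format B 22/86 = 25.6%, the chronological format 214/560 = 38.2% → the chronological format
Overall: Format B 828/1319 = 62.8%, the chronological format 905/1576 = 57.4% → Format B
The chronological format wins each industry group but Format B wins overall — the comparison reverses. The chronological format's applications skew toward healthcare, which has a lower base rate.

No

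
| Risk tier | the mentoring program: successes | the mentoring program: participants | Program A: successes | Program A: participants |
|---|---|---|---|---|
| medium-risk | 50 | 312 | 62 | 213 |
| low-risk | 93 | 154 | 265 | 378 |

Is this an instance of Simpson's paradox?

Medium-risk: the mentoring program 50/312 = 16.0%, Program A 62/213 = 29.1% → Program A
Low-risk: the mentoring program 93/154 = 60.4%, Program A 265/378 = 70.1% → Program A
Overall: the mentoring program 143/466 = 30.7%, Program A 327/591 = 55.3% → Program A
Program A wins overall and in every risk group — no reversal.

No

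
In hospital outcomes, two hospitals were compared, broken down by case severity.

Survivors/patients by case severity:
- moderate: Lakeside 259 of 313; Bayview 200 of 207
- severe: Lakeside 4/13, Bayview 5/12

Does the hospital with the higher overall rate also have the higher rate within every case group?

Yes

Moderate: Lakeside 259/313 = 82.7%, Bayview 200/207 = 96.6% → Bayview
Severe: Lakeside 4/13 = 30.8%, Bayview 5/12 = 41.7% → Bayview
Overall: Lakeside 263/326 = 80.7%, Bayview 205/219 = 93.6% → Bayview
Bayview wins overall and in every case group — no reversal.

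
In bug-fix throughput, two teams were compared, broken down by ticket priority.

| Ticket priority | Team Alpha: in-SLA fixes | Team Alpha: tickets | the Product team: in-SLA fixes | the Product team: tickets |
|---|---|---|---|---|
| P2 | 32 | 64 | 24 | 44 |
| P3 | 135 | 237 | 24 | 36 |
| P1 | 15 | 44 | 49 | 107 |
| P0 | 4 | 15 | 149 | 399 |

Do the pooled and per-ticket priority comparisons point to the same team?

P2: Team Alpha 32/64 = 50.0%, the Product team 24/44 = 54.5% → the Product team
P3: Team Alpha 135/237 = 57.0%, the Product team 24/36 = 66.7% → the Product team
P1: Team Alpha 15/44 = 34.1%, the Product team 49/107 = 45.8% → the Product team
P0: Team Alpha 4/15 = 26.7%, the Product team 149/399 = 37.3% → the Product team
Overall: Team Alpha 186/360 = 51.7%, the Product team 246/586 = 42.0% → Team Alpha
The Product team wins each ticket group but Team Alpha wins overall — the comparison reverses. The Product team's tickets skew toward P0, which has a lower base rate.

No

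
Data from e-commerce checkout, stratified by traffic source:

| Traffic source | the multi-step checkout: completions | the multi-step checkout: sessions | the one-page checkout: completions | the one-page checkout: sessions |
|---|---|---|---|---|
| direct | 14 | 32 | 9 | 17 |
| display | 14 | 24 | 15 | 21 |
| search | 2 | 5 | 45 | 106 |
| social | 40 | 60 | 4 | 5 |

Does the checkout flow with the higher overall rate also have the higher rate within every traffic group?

Direct: the multi-step checkout 14/32 = 43.8%, the one-page checkout 9/17 = 52.9% → the one-page checkout
Display: the multi-step checkout 14/24 = 58.3%, the one-page checkout 15/21 = 71.4% → the one-page checkout
Search: the multi-step checkout 2/5 = 40.0%, the one-page checkout 45/106 = 42.5% → the one-page checkout
Social: the multi-step checkout 40/60 = 66.7%, the one-page checkout 4/5 = 80.0% → the one-page checkout
Overall: the multi-step checkout 70/121 = 57.9%, the one-page checkout 73/149 = 49.0% → the multi-step checkout
The one-page checkout wins each traffic group but the multi-step checkout wins overall — the comparison reverses. The one-page checkout's sessions skew toward search, which has a lower base rate.

No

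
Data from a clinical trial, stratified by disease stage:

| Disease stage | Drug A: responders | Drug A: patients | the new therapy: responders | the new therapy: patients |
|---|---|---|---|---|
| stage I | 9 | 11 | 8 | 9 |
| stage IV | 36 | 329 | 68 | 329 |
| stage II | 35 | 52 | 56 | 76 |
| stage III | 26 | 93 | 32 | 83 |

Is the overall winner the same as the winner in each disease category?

Stage I: Drug A 9/11 = 81.8%, the new therapy 8/9 = 88.9% → the new therapy
Stage IV: Drug A 36/329 = 10.9%, the new therapy 68/329 = 20.7% → the new therapy
Stage II: Drug A 35/52 = 67.3%, the new therapy 56/76 = 73.7% → the new therapy
Stage III: Drug A 26/93 = 28.0%, the new therapy 32/83 = 38.6% → the new therapy
Overall: Drug A 106/485 = 21.9%, the new therapy 164/497 = 33.0% → the new therapy
The new therapy wins overall and in every disease group — no reversal.

Yes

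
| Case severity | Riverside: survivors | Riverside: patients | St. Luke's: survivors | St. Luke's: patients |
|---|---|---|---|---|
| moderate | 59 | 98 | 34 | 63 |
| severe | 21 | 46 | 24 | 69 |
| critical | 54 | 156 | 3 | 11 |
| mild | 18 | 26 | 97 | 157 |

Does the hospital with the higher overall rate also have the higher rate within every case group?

Moderate: Riverside 59/98 = 60.2%, St. Luke's 34/63 = 54.0% → Riverside
Severe: Riverside 21/46 = 45.7%, St. Luke's 24/69 = 34.8% → Riverside
Critical: Riverside 54/156 = 34.6%, St. Luke's 3/11 = 27.3% → Riverside
Mild: Riverside 18/26 = 69.2%, St. Luke's 97/157 = 61.8% → Riverside
Overall: Riverside 152/326 = 46.6%, St. Luke's 158/300 = 52.7% → St. Luke's
Riverside wins each case group but St. Luke's wins overall — the comparison reverses. Riverside's patients skew toward critical, which has a lower base rate.

No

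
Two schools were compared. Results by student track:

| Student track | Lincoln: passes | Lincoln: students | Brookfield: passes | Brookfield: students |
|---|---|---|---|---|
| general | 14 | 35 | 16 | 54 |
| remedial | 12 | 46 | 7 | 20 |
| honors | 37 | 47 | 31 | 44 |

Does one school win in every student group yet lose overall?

General: Lincoln 14/35 = 40.0%, Brookfield 16/54 = 29.6% → Lincoln
Remedial: Lincoln 12/46 = 26.1%, Brookfield 7/20 = 35.0% → Brookfield
Honors: Lincoln 37/47 = 78.7%, Brookfield 31/44 = 70.5% → Lincoln
Overall: Lincoln 63/128 = 49.2%, Brookfield 54/118 = 45.8% → Lincoln
Neither sweeps: Lincoln wins 2 of 3 groups, Brookfield wins 1. Lincoln wins overall but not every group — no Simpson reversal.

No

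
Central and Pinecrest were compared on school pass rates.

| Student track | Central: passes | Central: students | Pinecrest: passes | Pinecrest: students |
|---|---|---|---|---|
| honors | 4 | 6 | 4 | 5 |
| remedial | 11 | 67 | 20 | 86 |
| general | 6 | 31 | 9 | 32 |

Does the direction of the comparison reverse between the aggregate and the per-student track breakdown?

No

Honors: Central 4/6 = 66.7%, Pinecrest 4/5 = 80.0% → Pinecrest
Remedial: Central 11/67 = 16.4%, Pinecrest 20/86 = 23.3% → Pinecrest
General: Central 6/31 = 19.4%, Pinecrest 9/32 = 28.1% → Pinecrest
Overall: Central 21/104 = 20.2%, Pinecrest 33/123 = 26.8% → Pinecrest
Pinecrest wins overall and in every student group — no reversal.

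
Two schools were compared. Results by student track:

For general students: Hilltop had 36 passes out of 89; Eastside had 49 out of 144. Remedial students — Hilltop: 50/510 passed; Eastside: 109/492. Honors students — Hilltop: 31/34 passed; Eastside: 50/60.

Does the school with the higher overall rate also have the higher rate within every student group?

No

General: Hilltop 36/89 = 40.4%, Eastside 49/144 = 34.0% → Hilltop
Remedial: Hilltop 50/510 = 9.8%, Eastside 109/492 = 22.2% → Eastside
Honors: Hilltop 31/34 = 91.2%, Eastside 50/60 = 83.3% → Hilltop
Overall: Hilltop 117/633 = 18.5%, Eastside 208/696 = 29.9% → Eastside
Neither sweeps: Hilltop wins 2 of 3 groups, Eastside wins 1. Eastside wins overall but not every group — no Simpson reversal.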